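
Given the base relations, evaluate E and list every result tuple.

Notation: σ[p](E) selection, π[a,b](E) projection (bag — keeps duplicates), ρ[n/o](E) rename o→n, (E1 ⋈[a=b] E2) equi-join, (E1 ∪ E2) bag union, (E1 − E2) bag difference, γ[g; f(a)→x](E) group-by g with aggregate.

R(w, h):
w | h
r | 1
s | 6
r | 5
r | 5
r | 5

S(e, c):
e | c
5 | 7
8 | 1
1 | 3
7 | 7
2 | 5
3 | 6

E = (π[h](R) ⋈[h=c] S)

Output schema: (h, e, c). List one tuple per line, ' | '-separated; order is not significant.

Stepwise |·|:
  R → 5
  π[h](R) → 5
  S → 6
  (π[h](R) ⋈[h=c] S) → 5

== RESULT ==
h | e | c
1 | 8 | 1
5 | 2 | 5
5 | 2 | 5
5 | 2 | 5
6 | 3 | 6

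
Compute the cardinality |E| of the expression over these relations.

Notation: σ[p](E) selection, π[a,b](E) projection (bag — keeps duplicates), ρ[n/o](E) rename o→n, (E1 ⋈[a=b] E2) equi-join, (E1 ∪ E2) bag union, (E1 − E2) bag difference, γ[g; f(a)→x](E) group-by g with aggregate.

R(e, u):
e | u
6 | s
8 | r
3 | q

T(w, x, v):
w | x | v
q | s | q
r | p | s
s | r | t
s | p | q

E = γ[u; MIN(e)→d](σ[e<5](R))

Stepwise |·|:
  R → 3
  σ[e<5](R) → 1
  γ[u; MIN(e)→d](σ[e<5](R)) → 1

|E| = 1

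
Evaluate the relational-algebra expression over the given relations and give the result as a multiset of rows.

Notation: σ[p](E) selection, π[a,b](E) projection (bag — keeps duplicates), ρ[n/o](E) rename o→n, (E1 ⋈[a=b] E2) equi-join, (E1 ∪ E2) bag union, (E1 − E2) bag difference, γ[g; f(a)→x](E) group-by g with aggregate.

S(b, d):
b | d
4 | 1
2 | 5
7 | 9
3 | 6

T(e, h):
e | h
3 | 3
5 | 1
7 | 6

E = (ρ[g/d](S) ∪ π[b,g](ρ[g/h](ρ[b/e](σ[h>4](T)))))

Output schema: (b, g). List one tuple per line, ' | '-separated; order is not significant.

Stepwise |·|:
  S → 4
  ρ[g/d](S) → 4
  T → 3
  σ[h>4](T) → 1
  ρ[b/e](σ[h>4](T)) → 1
  ρ[g/h](ρ[b/e](σ[h>4](T))) → 1
  π[b,g](ρ[g/h](ρ[b/e](σ[h>4](T)))) → 1
  (ρ[g/d](S) ∪ π[b,g](ρ[g/h](ρ[b/e](σ[h>4](T))))) → 5

== RESULT ==
b | g
2 | 5
3 | 6
4 | 1
7 | 6
7 | 9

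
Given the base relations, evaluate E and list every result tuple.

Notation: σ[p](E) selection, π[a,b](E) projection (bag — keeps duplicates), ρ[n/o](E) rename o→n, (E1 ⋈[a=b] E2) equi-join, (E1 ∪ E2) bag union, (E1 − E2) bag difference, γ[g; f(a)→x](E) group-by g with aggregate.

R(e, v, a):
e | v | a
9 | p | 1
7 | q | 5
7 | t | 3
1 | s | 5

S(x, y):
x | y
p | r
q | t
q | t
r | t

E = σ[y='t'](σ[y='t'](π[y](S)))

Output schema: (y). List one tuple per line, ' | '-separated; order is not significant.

Stepwise |·|:
  S → 4
  π[y](S) → 4
  σ[y='t'](π[y](S)) → 3
  σ[y='t'](σ[y='t'](π[y](S))) → 3

== RESULT ==
y
t
t
t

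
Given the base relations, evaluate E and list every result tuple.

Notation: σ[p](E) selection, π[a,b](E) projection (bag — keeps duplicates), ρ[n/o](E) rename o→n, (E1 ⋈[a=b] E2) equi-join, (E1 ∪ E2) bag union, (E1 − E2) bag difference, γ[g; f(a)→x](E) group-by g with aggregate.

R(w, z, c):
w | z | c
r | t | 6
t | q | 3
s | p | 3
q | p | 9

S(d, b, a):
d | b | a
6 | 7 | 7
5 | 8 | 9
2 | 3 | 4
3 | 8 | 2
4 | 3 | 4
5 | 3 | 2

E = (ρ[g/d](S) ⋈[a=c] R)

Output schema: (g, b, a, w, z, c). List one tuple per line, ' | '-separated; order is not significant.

Per-node cardinality:
  S → 6
  ρ[g/d](S) → 6
  R → 4
  (ρ[g/d](S) ⋈[a=c] R) → 1

== RESULT ==
g | b | a | w | z | c
5 | 8 | 9 | q | p | 9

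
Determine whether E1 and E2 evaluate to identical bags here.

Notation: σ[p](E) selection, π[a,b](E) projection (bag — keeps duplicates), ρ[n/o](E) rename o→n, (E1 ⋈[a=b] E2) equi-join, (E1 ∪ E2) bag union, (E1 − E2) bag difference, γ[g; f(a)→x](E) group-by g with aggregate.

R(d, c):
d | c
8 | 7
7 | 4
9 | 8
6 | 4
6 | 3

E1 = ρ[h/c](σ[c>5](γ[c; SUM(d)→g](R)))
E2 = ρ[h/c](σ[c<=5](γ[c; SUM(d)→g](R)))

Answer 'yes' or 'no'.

E1 stepwise |·|:
  R → 5
  γ[c; SUM(d)→g](R) → 4
  σ[c>5](γ[c; SUM(d)→g](R)) → 2
  ρ[h/c](σ[c>5](γ[c; SUM(d)→g](R))) → 2
E2 stepwise |·|:
  R → 5
  γ[c; SUM(d)→g](R) → 4
  σ[c<=5](γ[c; SUM(d)→g](R)) → 2
  ρ[h/c](σ[c<=5](γ[c; SUM(d)→g](R))) → 2

E1 result:
h | g
7 | 8
8 | 9
E2 result:
h | g
3 | 6
4 | 13
Witness: (8, 9) appears 1× in E1 but 0× in E2.

no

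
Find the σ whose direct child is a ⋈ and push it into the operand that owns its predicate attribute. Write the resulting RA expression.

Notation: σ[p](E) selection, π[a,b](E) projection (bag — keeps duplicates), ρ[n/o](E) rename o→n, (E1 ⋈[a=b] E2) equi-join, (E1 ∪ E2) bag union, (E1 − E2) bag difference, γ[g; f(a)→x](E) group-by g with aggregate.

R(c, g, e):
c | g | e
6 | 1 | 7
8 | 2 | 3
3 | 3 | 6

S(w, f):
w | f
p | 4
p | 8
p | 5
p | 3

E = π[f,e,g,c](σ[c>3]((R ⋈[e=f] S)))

σ filters on c, owned by the left side.
E' = π[f,e,g,c]((σ[c>3](R) ⋈[e=f] S))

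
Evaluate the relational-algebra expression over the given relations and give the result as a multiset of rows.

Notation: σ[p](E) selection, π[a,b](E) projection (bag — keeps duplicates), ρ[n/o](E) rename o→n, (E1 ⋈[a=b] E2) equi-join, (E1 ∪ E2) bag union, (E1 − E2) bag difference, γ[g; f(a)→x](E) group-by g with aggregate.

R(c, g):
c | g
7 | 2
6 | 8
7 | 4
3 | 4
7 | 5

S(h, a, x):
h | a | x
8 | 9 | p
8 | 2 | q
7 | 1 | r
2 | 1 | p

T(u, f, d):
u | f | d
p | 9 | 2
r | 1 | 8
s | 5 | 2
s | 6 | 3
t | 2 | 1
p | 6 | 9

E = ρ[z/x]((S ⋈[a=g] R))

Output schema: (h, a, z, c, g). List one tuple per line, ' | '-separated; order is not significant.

Subexpression sizes:
  S → 4
  R → 5
  (S ⋈[a=g] R) → 1
  ρ[z/x]((S ⋈[a=g] R)) → 1

== RESULT ==
h | a | z | c | g
8 | 2 | q | 7 | 2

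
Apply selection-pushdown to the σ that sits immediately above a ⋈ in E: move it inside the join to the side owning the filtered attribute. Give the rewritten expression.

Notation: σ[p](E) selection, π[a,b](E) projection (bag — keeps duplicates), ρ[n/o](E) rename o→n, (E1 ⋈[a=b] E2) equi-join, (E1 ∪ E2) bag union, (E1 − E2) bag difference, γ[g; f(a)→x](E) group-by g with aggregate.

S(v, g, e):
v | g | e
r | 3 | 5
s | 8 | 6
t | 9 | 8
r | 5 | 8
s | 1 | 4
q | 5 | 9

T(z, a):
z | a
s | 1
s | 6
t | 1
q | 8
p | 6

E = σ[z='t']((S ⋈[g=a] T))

σ filters on z, owned by the right side.
E' = (S ⋈[g=a] σ[z='t'](T))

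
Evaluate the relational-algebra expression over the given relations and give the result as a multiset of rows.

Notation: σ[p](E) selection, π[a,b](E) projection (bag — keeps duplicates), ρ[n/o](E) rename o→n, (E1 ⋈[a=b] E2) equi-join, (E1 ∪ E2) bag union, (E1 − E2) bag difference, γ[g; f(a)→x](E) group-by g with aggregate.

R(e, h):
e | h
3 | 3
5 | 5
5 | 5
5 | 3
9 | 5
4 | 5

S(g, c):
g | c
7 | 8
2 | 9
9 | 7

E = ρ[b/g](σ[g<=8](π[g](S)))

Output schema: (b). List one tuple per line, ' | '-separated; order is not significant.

Subexpression sizes:
  S → 3
  π[g](S) → 3
  σ[g<=8](π[g](S)) → 2
  ρ[b/g](σ[g<=8](π[g](S))) → 2

== RESULT ==
b
2
7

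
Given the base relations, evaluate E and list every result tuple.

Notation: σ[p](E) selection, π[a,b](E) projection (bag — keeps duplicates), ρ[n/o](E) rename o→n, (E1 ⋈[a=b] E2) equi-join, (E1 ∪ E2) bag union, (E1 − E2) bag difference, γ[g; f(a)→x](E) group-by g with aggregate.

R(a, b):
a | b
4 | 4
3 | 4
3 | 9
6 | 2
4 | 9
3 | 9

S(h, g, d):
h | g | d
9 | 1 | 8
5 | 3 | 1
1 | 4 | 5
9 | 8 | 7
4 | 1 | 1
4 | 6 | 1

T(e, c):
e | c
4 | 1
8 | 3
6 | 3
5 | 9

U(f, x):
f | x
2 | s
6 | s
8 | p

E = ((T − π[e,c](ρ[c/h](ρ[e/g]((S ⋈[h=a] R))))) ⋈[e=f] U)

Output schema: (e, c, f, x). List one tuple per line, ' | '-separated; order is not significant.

Per-node cardinality:
  T → 4
  S → 6
  R → 6
  (S ⋈[h=a] R) → 4
  ρ[e/g]((S ⋈[h=a] R)) → 4
  ρ[c/h](ρ[e/g]((S ⋈[h=a] R))) → 4
  π[e,c](ρ[c/h](ρ[e/g]((S ⋈[h=a] R)))) → 4
  (T − π[e,c](ρ[c/h](ρ[e/g]((S ⋈[h=a] R))))) → 4
  U → 3
  ((T − π[e,c](ρ[c/h](ρ[e/g]((S ⋈[h=a] R))))) ⋈[e=f] U) → 2

== RESULT ==
e | c | f | x
6 | 3 | 6 | s
8 | 3 | 8 | p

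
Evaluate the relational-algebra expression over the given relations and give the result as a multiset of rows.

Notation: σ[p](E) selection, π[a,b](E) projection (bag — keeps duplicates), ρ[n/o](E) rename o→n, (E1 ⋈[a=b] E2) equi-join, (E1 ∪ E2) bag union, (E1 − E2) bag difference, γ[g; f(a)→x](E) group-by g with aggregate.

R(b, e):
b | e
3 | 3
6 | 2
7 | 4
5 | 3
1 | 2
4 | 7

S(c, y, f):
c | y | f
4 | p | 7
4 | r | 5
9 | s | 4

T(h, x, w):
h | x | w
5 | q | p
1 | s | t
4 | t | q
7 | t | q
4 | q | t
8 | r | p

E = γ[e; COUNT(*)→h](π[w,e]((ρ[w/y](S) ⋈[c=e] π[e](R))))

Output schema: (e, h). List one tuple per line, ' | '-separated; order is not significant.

Stepwise |·|:
  S → 3
  ρ[w/y](S) → 3
  R → 6
  π[e](R) → 6
  (ρ[w/y](S) ⋈[c=e] π[e](R)) → 2
  π[w,e]((ρ[w/y](S) ⋈[c=e] π[e](R))) → 2
  γ[e; COUNT(*)→h](π[w,e]((ρ[w/y](S) ⋈[c=e] π[e](R)))) → 1

== RESULT ==
e | h
4 | 2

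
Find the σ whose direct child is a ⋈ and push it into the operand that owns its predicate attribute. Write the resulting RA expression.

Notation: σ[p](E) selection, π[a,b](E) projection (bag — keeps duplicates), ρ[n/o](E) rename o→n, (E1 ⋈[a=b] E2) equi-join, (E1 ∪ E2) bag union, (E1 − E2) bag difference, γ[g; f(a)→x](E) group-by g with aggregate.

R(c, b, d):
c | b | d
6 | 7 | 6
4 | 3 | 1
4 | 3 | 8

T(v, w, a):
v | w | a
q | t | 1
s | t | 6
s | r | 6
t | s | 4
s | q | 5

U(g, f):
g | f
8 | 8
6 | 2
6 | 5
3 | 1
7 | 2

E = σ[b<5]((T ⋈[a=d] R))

σ filters on b, owned by the right side.
E' = (T ⋈[a=d] σ[b<5](R))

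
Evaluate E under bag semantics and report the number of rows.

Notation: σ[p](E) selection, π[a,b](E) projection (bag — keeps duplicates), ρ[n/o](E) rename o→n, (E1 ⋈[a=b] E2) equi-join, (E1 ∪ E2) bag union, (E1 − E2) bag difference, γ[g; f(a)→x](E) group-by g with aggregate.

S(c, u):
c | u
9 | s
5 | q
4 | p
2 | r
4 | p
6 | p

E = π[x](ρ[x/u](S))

Per-node cardinality:
  S → 6
  ρ[x/u](S) → 6
  π[x](ρ[x/u](S)) → 6

|E| = 6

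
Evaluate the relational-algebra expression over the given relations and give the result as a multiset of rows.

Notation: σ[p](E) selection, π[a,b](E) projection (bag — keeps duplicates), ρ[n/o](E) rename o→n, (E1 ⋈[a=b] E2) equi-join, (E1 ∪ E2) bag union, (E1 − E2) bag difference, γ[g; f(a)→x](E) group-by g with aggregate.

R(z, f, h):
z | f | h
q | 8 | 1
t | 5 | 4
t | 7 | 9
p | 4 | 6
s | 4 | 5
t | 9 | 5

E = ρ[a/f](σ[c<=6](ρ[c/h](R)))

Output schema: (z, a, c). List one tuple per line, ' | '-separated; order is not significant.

Row counts bottom-up:
  R → 6
  ρ[c/h](R) → 6
  σ[c<=6](ρ[c/h](R)) → 5
  ρ[a/f](σ[c<=6](ρ[c/h](R))) → 5

== RESULT ==
z | a | c
p | 4 | 6
q | 8 | 1
s | 4 | 5
t | 5 | 4
t | 9 | 5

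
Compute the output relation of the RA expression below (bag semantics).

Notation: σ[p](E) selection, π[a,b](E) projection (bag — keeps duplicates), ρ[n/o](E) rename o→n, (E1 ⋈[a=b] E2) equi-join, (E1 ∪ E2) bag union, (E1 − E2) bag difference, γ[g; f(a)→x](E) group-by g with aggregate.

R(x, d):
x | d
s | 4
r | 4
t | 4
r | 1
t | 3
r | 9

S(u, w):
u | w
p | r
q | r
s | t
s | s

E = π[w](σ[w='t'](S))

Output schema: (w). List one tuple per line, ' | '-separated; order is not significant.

Stepwise |·|:
  S → 4
  σ[w='t'](S) → 1
  π[w](σ[w='t'](S)) → 1

== RESULT ==
w
t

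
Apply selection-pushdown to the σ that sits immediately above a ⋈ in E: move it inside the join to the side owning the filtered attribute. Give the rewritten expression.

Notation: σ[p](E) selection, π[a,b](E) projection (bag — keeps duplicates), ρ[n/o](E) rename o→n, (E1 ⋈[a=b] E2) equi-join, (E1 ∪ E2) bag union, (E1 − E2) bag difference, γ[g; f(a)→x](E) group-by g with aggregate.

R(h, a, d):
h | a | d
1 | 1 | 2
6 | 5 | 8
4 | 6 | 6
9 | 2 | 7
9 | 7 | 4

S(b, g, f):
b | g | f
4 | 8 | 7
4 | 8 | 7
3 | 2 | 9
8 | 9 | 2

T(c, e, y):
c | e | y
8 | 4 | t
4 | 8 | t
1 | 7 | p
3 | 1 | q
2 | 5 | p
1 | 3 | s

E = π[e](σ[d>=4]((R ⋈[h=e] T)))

σ filters on d, owned by the left side.
E' = π[e]((σ[d>=4](R) ⋈[h=e] T))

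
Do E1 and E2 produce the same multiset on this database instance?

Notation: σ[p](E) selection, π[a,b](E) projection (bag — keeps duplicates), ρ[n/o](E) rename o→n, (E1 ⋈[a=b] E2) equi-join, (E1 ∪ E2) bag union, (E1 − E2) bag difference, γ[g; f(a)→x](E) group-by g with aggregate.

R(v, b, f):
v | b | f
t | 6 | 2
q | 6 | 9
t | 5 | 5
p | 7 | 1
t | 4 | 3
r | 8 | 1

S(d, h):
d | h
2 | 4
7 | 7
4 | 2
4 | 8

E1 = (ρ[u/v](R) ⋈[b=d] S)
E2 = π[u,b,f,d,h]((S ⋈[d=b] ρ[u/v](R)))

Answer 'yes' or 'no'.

E1 stepwise |·|:
  R → 6
  ρ[u/v](R) → 6
  S → 4
  (ρ[u/v](R) ⋈[b=d] S) → 3
E2 stepwise |·|:
  S → 4
  R → 6
  ρ[u/v](R) → 6
  (S ⋈[d=b] ρ[u/v](R)) → 3
  π[u,b,f,d,h]((S ⋈[d=b] ρ[u/v](R))) → 3

E1 and E2 produce the same multiset:
u | b | f | d | h
p | 7 | 1 | 7 | 7
t | 4 | 3 | 4 | 2
t | 4 | 3 | 4 | 8

yes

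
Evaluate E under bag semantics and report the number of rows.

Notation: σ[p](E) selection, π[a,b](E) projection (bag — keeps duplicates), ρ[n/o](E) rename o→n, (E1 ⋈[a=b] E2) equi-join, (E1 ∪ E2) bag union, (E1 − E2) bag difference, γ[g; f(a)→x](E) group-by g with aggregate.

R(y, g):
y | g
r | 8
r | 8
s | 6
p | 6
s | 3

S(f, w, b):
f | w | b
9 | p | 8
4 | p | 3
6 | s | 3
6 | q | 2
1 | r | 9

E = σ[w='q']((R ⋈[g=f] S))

Stepwise |·|:
  R → 5
  S → 5
  (R ⋈[g=f] S) → 4
  σ[w='q']((R ⋈[g=f] S)) → 2

|E| = 2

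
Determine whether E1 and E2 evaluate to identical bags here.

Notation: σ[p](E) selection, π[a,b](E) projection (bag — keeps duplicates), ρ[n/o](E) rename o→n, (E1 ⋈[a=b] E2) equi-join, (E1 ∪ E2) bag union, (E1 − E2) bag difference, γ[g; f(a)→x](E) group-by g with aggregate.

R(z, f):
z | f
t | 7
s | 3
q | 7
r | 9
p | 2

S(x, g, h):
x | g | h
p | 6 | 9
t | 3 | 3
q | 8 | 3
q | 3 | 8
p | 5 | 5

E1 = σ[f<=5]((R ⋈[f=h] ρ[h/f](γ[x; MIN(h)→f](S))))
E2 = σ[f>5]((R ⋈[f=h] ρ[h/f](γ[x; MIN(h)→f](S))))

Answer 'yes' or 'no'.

E1 per-node cardinality:
  R → 5
  S → 5
  γ[x; MIN(h)→f](S) → 3
  ρ[h/f](γ[x; MIN(h)→f](S)) → 3
  (R ⋈[f=h] ρ[h/f](γ[x; MIN(h)→f](S))) → 2
  σ[f<=5]((R ⋈[f=h] ρ[h/f](γ[x; MIN(h)→f](S)))) → 2
E2 per-node cardinality:
  R → 5
  S → 5
  γ[x; MIN(h)→f](S) → 3
  ρ[h/f](γ[x; MIN(h)→f](S)) → 3
  (R ⋈[f=h] ρ[h/f](γ[x; MIN(h)→f](S))) → 2
  σ[f>5]((R ⋈[f=h] ρ[h/f](γ[x; MIN(h)→f](S)))) → 0

E1 result:
z | f | x | h
s | 3 | q | 3
s | 3 | t | 3
E2 result:
z | f | x | h
(0 rows)
Witness: ('s', 3, 'q', 3) appears 1× in E1 but 0× in E2.

no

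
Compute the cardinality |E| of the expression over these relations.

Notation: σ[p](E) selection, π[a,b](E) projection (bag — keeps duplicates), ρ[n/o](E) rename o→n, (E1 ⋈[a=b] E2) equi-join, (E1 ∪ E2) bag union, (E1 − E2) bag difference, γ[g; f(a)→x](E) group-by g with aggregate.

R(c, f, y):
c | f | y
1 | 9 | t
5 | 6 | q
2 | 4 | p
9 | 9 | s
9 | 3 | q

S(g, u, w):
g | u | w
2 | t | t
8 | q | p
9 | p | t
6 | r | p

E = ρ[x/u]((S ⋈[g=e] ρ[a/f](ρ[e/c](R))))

Row counts bottom-up:
  S → 4
  R → 5
  ρ[e/c](R) → 5
  ρ[a/f](ρ[e/c](R)) → 5
  (S ⋈[g=e] ρ[a/f](ρ[e/c](R))) → 3
  ρ[x/u]((S ⋈[g=e] ρ[a/f](ρ[e/c](R)))) → 3

|E| = 3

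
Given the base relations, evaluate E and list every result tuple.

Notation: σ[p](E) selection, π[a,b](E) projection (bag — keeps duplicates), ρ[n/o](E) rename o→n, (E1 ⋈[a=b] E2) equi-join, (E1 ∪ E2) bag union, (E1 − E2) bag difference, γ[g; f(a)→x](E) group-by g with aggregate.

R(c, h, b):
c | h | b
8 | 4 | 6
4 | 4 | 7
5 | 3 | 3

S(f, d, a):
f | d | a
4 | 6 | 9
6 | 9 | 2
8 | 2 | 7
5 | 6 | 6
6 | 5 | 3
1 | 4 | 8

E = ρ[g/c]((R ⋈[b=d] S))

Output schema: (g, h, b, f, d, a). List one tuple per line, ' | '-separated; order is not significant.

Row counts bottom-up:
  R → 3
  S → 6
  (R ⋈[b=d] S) → 2
  ρ[g/c]((R ⋈[b=d] S)) → 2

== RESULT ==
g | h | b | f | d | a
8 | 4 | 6 | 4 | 6 | 9
8 | 4 | 6 | 5 | 6 | 6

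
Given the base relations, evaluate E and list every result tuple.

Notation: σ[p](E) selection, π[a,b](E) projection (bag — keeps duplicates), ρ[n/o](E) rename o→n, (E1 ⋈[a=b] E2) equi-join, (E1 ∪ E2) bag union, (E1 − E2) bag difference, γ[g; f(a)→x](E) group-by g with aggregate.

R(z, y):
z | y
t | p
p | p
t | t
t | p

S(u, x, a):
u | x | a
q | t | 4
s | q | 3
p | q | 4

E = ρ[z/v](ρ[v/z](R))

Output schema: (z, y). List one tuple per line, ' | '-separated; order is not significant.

Per-node cardinality:
  R → 4
  ρ[v/z](R) → 4
  ρ[z/v](ρ[v/z](R)) → 4

== RESULT ==
z | y
p | p
t | p
t | p
t | t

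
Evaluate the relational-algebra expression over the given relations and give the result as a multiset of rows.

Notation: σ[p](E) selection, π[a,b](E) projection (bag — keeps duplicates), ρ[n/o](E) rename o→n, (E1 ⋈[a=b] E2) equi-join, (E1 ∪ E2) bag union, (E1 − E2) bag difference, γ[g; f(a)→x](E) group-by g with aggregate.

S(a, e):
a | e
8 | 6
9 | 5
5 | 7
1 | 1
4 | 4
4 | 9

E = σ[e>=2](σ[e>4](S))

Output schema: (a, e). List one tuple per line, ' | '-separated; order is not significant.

Stepwise |·|:
  S → 6
  σ[e>4](S) → 4
  σ[e>=2](σ[e>4](S)) → 4

== RESULT ==
a | e
4 | 9
5 | 7
8 | 6
9 | 5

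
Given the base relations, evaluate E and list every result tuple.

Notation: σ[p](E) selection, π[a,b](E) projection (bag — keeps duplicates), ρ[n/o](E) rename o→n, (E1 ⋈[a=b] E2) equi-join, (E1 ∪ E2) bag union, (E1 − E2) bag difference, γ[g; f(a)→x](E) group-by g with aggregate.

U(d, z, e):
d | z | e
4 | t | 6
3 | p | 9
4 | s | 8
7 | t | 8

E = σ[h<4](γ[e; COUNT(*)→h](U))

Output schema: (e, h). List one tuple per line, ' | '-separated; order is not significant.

Per-node cardinality:
  U → 4
  γ[e; COUNT(*)→h](U) → 3
  σ[h<4](γ[e; COUNT(*)→h](U)) → 3

== RESULT ==
e | h
6 | 1
8 | 2
9 | 1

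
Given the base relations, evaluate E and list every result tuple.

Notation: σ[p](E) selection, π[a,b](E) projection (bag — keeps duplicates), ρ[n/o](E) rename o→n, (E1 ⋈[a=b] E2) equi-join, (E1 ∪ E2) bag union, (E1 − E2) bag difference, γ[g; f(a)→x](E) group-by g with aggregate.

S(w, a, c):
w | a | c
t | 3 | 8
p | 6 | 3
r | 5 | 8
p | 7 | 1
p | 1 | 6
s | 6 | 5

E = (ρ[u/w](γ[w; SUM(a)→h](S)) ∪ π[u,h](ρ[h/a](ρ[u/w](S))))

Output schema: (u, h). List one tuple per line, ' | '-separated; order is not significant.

Subexpression sizes:
  S → 6
  γ[w; SUM(a)→h](S) → 4
  ρ[u/w](γ[w; SUM(a)→h](S)) → 4
  S → 6
  ρ[u/w](S) → 6
  ρ[h/a](ρ[u/w](S)) → 6
  π[u,h](ρ[h/a](ρ[u/w](S))) → 6
  (ρ[u/w](γ[w; SUM(a)→h](S)) ∪ π[u,h](ρ[h/a](ρ[u/w](S)))) → 10

== RESULT ==
u | h
p | 1
p | 6
p | 7
p | 14
r | 5
r | 5
s | 6
s | 6
t | 3
t | 3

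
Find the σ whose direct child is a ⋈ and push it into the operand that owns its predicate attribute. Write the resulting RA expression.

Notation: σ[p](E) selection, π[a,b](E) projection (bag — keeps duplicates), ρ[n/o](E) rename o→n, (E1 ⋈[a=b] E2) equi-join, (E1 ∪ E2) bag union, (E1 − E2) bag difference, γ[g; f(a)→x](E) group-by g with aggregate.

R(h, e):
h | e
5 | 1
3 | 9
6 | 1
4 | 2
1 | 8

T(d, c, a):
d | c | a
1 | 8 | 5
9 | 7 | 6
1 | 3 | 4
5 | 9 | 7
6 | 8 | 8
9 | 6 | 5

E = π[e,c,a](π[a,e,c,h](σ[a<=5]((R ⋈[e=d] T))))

σ filters on a, owned by the right side.
E' = π[e,c,a](π[a,e,c,h]((R ⋈[e=d] σ[a<=5](T))))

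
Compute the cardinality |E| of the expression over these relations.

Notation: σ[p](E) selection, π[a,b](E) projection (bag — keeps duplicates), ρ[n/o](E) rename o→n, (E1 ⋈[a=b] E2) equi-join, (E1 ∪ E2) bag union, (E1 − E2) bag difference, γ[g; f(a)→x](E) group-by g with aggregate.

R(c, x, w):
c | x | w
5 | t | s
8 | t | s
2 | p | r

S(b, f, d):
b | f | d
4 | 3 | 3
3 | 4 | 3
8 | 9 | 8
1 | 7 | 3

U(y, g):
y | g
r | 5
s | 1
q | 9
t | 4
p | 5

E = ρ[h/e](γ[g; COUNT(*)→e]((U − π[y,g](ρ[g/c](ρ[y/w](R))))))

Row counts bottom-up:
  U → 5
  R → 3
  ρ[y/w](R) → 3
  ρ[g/c](ρ[y/w](R)) → 3
  π[y,g](ρ[g/c](ρ[y/w](R))) → 3
  (U − π[y,g](ρ[g/c](ρ[y/w](R)))) → 5
  γ[g; COUNT(*)→e]((U − π[y,g](ρ[g/c](ρ[y/w](R))))) → 4
  ρ[h/e](γ[g; COUNT(*)→e]((U − π[y,g](ρ[g/c](ρ[y/w](R)))))) → 4

|E| = 4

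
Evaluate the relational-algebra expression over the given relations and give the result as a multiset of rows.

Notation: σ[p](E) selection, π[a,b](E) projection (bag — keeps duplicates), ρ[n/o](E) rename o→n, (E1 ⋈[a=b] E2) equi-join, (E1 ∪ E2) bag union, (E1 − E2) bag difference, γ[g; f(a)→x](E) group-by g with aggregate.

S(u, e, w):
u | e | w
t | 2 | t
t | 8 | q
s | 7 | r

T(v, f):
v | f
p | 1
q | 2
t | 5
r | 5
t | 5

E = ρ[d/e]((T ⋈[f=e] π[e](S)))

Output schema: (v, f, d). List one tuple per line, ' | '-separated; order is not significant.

Row counts bottom-up:
  T → 5
  S → 3
  π[e](S) → 3
  (T ⋈[f=e] π[e](S)) → 1
  ρ[d/e]((T ⋈[f=e] π[e](S))) → 1

== RESULT ==
v | f | d
q | 2 | 2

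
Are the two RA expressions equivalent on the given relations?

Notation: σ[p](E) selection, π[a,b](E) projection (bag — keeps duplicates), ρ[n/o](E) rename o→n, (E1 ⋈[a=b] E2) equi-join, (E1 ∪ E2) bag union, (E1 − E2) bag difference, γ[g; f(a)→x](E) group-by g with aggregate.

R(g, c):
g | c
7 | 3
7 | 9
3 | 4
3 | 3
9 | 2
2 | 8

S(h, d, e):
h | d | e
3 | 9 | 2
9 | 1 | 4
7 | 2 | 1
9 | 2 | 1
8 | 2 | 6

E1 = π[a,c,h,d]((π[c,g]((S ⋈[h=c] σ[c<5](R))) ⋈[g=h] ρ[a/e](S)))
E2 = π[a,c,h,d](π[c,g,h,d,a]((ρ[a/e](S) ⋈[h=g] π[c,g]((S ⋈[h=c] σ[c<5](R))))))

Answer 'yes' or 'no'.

E1 per-node cardinality:
  S → 5
  R → 6
  σ[c<5](R) → 4
  (S ⋈[h=c] σ[c<5](R)) → 2
  π[c,g]((S ⋈[h=c] σ[c<5](R))) → 2
  S → 5
  ρ[a/e](S) → 5
  (π[c,g]((S ⋈[h=c] σ[c<5](R))) ⋈[g=h] ρ[a/e](S)) → 2
  π[a,c,h,d]((π[c,g]((S ⋈[h=c] σ[c<5](R))) ⋈[g=h] ρ[a/e](S))) → 2
E2 per-node cardinality:
  S → 5
  ρ[a/e](S) → 5
  S → 5
  R → 6
  σ[c<5](R) → 4
  (S ⋈[h=c] σ[c<5](R)) → 2
  π[c,g]((S ⋈[h=c] σ[c<5](R))) → 2
  (ρ[a/e](S) ⋈[h=g] π[c,g]((S ⋈[h=c] σ[c<5](R)))) → 2
  π[c,g,h,d,a]((ρ[a/e](S) ⋈[h=g] π[c,g]((S ⋈[h=c] σ[c<5](R))))) → 2
  π[a,c,h,d](π[c,g,h,d,a]((ρ[a/e](S) ⋈[h=g] π[c,g]((S ⋈[h=c] σ[c<5](R)))))) → 2

E1 and E2 produce the same multiset:
a | c | h | d
1 | 3 | 7 | 2
2 | 3 | 3 | 9

yes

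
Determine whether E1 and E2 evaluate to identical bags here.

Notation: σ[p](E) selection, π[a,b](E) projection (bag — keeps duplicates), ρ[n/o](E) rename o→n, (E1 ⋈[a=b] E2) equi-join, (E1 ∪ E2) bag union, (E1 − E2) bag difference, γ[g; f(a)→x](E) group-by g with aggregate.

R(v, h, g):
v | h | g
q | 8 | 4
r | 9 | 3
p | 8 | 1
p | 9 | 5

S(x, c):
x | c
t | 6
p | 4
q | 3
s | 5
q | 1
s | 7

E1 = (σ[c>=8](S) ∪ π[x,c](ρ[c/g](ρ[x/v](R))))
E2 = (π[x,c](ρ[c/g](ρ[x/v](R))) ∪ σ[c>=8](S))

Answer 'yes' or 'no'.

E1 row counts bottom-up:
  S → 6
  σ[c>=8](S) → 0
  R → 4
  ρ[x/v](R) → 4
  ρ[c/g](ρ[x/v](R)) → 4
  π[x,c](ρ[c/g](ρ[x/v](R))) → 4
  (σ[c>=8](S) ∪ π[x,c](ρ[c/g](ρ[x/v](R)))) → 4
E2 row counts bottom-up:
  R → 4
  ρ[x/v](R) → 4
  ρ[c/g](ρ[x/v](R)) → 4
  π[x,c](ρ[c/g](ρ[x/v](R))) → 4
  S → 6
  σ[c>=8](S) → 0
  (π[x,c](ρ[c/g](ρ[x/v](R))) ∪ σ[c>=8](S)) → 4

E1 and E2 produce the same multiset:
x | c
p | 1
p | 5
q | 4
r | 3

yes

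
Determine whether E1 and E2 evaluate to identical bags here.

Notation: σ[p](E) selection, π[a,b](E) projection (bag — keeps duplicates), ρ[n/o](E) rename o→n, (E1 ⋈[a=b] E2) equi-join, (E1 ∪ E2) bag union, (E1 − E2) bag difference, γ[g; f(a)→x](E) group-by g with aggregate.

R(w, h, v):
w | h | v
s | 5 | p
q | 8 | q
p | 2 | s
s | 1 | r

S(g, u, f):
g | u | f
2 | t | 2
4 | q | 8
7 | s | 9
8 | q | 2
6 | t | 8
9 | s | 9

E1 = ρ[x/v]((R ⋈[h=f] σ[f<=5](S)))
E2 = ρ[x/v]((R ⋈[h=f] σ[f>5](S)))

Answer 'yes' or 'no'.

E1 subexpression sizes:
  R → 4
  S → 6
  σ[f<=5](S) → 2
  (R ⋈[h=f] σ[f<=5](S)) → 2
  ρ[x/v]((R ⋈[h=f] σ[f<=5](S))) → 2
E2 subexpression sizes:
  R → 4
  S → 6
  σ[f>5](S) → 4
  (R ⋈[h=f] σ[f>5](S)) → 2
  ρ[x/v]((R ⋈[h=f] σ[f>5](S))) → 2

E1 result:
w | h | x | g | u | f
p | 2 | s | 2 | t | 2
p | 2 | s | 8 | q | 2
E2 result:
w | h | x | g | u | f
q | 8 | q | 4 | q | 8
q | 8 | q | 6 | t | 8
Witness: ('p', 2, 's', 8, 'q', 2) appears 1× in E1 but 0× in E2.

no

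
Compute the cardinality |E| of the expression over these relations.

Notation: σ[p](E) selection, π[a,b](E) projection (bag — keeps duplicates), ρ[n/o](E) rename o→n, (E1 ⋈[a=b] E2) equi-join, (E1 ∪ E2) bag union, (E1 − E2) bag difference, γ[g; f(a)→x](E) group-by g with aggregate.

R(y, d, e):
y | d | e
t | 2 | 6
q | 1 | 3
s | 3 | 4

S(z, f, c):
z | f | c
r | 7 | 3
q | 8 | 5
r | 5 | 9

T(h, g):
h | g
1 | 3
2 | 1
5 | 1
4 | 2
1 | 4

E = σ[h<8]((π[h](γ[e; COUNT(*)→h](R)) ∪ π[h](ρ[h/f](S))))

Stepwise |·|:
  R → 3
  γ[e; COUNT(*)→h](R) → 3
  π[h](γ[e; COUNT(*)→h](R)) → 3
  S → 3
  ρ[h/f](S) → 3
  π[h](ρ[h/f](S)) → 3
  (π[h](γ[e; COUNT(*)→h](R)) ∪ π[h](ρ[h/f](S))) → 6
  σ[h<8]((π[h](γ[e; COUNT(*)→h](R)) ∪ π[h](ρ[h/f](S)))) → 5

|E| = 5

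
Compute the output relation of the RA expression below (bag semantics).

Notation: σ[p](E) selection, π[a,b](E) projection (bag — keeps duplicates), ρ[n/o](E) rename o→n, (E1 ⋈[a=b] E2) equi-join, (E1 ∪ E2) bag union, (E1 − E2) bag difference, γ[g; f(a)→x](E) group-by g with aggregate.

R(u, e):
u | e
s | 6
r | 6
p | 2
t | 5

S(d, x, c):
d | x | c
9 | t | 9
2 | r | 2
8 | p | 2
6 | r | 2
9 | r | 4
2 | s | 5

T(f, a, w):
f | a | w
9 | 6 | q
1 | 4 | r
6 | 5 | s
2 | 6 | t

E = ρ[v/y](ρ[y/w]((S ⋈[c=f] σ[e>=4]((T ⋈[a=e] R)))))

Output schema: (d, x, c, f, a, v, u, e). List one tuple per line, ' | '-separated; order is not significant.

Row counts bottom-up:
  S → 6
  T → 4
  R → 4
  (T ⋈[a=e] R) → 5
  σ[e>=4]((T ⋈[a=e] R)) → 5
  (S ⋈[c=f] σ[e>=4]((T ⋈[a=e] R))) → 8
  ρ[y/w]((S ⋈[c=f] σ[e>=4]((T ⋈[a=e] R)))) → 8
  ρ[v/y](ρ[y/w]((S ⋈[c=f] σ[e>=4]((T ⋈[a=e] R))))) → 8

== RESULT ==
d | x | c | f | a | v | u | e
2 | r | 2 | 2 | 6 | t | r | 6
2 | r | 2 | 2 | 6 | t | s | 6
6 | r | 2 | 2 | 6 | t | r | 6
6 | r | 2 | 2 | 6 | t | s | 6
8 | p | 2 | 2 | 6 | t | r | 6
8 | p | 2 | 2 | 6 | t | s | 6
9 | t | 9 | 9 | 6 | q | r | 6
9 | t | 9 | 9 | 6 | q | s | 6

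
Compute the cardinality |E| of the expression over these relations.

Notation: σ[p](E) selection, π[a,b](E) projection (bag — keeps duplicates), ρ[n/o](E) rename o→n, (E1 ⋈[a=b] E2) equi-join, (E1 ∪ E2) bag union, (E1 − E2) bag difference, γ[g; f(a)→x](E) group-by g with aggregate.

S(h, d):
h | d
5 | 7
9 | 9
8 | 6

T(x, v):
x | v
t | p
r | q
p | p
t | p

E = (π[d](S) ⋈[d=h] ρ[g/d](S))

Row counts bottom-up:
  S → 3
  π[d](S) → 3
  S → 3
  ρ[g/d](S) → 3
  (π[d](S) ⋈[d=h] ρ[g/d](S)) → 1

|E| = 1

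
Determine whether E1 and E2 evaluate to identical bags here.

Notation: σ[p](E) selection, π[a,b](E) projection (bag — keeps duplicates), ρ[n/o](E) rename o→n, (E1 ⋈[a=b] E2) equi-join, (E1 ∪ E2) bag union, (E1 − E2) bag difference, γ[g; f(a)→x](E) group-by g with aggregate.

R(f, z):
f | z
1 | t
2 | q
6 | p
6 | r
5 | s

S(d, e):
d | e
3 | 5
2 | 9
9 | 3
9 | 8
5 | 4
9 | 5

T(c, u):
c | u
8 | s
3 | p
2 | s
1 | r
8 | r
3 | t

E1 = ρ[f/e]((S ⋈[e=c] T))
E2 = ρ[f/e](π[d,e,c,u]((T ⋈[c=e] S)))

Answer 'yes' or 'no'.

E1 row counts bottom-up:
  S → 6
  T → 6
  (S ⋈[e=c] T) → 4
  ρ[f/e]((S ⋈[e=c] T)) → 4
E2 row counts bottom-up:
  T → 6
  S → 6
  (T ⋈[c=e] S) → 4
  π[d,e,c,u]((T ⋈[c=e] S)) → 4
  ρ[f/e](π[d,e,c,u]((T ⋈[c=e] S))) → 4

E1 and E2 produce the same multiset:
d | f | c | u
9 | 3 | 3 | p
9 | 3 | 3 | t
9 | 8 | 8 | r
9 | 8 | 8 | s

yes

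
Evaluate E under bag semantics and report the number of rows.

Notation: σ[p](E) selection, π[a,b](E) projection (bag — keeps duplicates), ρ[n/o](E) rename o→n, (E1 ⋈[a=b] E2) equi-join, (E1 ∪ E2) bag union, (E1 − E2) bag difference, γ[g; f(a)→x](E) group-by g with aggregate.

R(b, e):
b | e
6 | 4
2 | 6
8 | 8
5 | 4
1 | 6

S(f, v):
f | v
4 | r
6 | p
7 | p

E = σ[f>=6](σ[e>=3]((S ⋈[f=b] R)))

Subexpression sizes:
  S → 3
  R → 5
  (S ⋈[f=b] R) → 1
  σ[e>=3]((S ⋈[f=b] R)) → 1
  σ[f>=6](σ[e>=3]((S ⋈[f=b] R))) → 1

|E| = 1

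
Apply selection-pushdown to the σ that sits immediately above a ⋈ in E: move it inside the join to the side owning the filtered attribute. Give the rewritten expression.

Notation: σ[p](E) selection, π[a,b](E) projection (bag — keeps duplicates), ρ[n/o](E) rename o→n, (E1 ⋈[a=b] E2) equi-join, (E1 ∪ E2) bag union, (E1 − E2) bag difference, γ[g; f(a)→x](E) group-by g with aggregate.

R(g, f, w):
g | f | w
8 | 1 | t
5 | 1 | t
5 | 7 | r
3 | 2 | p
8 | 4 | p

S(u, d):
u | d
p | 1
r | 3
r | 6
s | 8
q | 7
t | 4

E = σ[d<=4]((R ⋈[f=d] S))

σ filters on d, owned by the right side.
E' = (R ⋈[f=d] σ[d<=4](S))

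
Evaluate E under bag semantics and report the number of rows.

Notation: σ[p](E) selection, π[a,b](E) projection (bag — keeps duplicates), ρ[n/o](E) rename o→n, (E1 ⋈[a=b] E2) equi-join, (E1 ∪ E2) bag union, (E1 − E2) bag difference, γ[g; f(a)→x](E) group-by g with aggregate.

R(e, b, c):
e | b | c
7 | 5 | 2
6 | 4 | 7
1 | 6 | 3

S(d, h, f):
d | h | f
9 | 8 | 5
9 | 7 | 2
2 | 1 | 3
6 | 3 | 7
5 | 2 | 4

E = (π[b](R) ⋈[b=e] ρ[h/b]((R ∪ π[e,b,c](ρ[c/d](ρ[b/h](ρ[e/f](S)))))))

Stepwise |·|:
  R → 3
  π[b](R) → 3
  R → 3
  S → 5
  ρ[e/f](S) → 5
  ρ[b/h](ρ[e/f](S)) → 5
  ρ[c/d](ρ[b/h](ρ[e/f](S))) → 5
  π[e,b,c](ρ[c/d](ρ[b/h](ρ[e/f](S)))) → 5
  (R ∪ π[e,b,c](ρ[c/d](ρ[b/h](ρ[e/f](S))))) → 8
  ρ[h/b]((R ∪ π[e,b,c](ρ[c/d](ρ[b/h](ρ[e/f](S)))))) → 8
  (π[b](R) ⋈[b=e] ρ[h/b]((R ∪ π[e,b,c](ρ[c/d](ρ[b/h](ρ[e/f](S))))))) → 3

|E| = 3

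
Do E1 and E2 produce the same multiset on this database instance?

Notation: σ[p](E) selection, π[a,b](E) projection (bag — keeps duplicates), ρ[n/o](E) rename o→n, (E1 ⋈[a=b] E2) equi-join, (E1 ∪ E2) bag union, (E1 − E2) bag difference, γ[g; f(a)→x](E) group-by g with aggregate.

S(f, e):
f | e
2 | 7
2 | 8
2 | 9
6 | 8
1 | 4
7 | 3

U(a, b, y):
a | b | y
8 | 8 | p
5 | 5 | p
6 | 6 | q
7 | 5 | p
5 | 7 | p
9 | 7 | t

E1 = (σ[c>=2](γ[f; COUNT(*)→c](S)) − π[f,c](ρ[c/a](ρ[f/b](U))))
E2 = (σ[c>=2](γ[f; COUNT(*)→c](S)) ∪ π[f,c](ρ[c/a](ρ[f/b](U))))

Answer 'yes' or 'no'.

E1 stepwise |·|:
  S → 6
  γ[f; COUNT(*)→c](S) → 4
  σ[c>=2](γ[f; COUNT(*)→c](S)) → 1
  U → 6
  ρ[f/b](U) → 6
  ρ[c/a](ρ[f/b](U)) → 6
  π[f,c](ρ[c/a](ρ[f/b](U))) → 6
  (σ[c>=2](γ[f; COUNT(*)→c](S)) − π[f,c](ρ[c/a](ρ[f/b](U)))) → 1
E2 stepwise |·|:
  S → 6
  γ[f; COUNT(*)→c](S) → 4
  σ[c>=2](γ[f; COUNT(*)→c](S)) → 1
  U → 6
  ρ[f/b](U) → 6
  ρ[c/a](ρ[f/b](U)) → 6
  π[f,c](ρ[c/a](ρ[f/b](U))) → 6
  (σ[c>=2](γ[f; COUNT(*)→c](S)) ∪ π[f,c](ρ[c/a](ρ[f/b](U)))) → 7

E1 result:
f | c
2 | 3
E2 result:
f | c
2 | 3
5 | 5
5 | 7
6 | 6
7 | 5
7 | 9
8 | 8
Witness: (8, 8) appears 0× in E1 but 1× in E2.

no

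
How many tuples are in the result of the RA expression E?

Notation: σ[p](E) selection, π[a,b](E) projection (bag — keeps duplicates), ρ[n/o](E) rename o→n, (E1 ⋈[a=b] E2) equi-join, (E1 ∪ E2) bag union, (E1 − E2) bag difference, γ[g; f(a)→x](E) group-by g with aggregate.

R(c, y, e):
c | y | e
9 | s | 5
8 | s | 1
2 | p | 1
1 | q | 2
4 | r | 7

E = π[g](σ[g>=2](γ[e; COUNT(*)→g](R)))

Subexpression sizes:
  R → 5
  γ[e; COUNT(*)→g](R) → 4
  σ[g>=2](γ[e; COUNT(*)→g](R)) → 1
  π[g](σ[g>=2](γ[e; COUNT(*)→g](R))) → 1

|E| = 1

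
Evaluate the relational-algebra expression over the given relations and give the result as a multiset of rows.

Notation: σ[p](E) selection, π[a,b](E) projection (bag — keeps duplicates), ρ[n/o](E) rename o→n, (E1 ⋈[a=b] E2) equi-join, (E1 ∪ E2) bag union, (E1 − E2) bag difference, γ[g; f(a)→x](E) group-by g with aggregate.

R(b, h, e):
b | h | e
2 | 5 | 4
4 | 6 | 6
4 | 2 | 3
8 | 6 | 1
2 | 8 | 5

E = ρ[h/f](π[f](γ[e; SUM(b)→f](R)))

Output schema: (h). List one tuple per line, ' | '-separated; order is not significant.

Subexpression sizes:
  R → 5
  γ[e; SUM(b)→f](R) → 5
  π[f](γ[e; SUM(b)→f](R)) → 5
  ρ[h/f](π[f](γ[e; SUM(b)→f](R))) → 5

== RESULT ==
h
2
2
4
4
8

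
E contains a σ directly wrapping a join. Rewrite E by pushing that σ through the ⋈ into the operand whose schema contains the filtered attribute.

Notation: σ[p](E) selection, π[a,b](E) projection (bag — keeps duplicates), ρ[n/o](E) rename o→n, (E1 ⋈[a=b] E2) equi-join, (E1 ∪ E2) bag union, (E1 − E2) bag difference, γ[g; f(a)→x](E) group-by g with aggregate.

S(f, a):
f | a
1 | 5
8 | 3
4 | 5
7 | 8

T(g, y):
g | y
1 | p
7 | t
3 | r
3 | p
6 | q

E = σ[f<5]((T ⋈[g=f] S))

σ filters on f, owned by the right side.
E' = (T ⋈[g=f] σ[f<5](S))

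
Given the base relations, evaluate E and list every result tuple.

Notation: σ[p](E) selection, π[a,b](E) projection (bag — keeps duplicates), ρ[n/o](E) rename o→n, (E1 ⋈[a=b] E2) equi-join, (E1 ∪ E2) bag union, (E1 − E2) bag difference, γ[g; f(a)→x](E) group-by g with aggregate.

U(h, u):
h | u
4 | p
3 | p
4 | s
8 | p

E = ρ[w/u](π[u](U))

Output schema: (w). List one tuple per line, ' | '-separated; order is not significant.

Row counts bottom-up:
  U → 4
  π[u](U) → 4
  ρ[w/u](π[u](U)) → 4

== RESULT ==
w
p
p
p
s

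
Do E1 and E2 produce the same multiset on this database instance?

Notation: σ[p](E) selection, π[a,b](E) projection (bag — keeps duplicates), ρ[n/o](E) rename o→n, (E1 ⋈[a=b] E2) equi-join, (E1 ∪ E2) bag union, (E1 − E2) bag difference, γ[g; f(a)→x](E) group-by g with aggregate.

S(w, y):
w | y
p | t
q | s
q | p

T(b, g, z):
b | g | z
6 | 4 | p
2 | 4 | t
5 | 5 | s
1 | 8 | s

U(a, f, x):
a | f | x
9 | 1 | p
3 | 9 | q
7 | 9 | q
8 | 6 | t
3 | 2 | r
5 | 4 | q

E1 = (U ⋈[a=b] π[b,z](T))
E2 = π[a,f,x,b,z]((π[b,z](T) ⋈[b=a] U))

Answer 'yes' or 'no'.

E1 per-node cardinality:
  U → 6
  T → 4
  π[b,z](T) → 4
  (U ⋈[a=b] π[b,z](T)) → 1
E2 per-node cardinality:
  T → 4
  π[b,z](T) → 4
  U → 6
  (π[b,z](T) ⋈[b=a] U) → 1
  π[a,f,x,b,z]((π[b,z](T) ⋈[b=a] U)) → 1

E1 and E2 produce the same multiset:
a | f | x | b | z
5 | 4 | q | 5 | s

yes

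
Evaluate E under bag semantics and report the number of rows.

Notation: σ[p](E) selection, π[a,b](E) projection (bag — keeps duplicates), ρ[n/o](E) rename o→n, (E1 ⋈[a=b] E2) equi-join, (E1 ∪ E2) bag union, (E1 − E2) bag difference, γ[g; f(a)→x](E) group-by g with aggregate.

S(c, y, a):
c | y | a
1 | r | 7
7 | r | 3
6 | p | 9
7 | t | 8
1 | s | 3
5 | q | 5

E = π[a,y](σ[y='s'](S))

Stepwise |·|:
  S → 6
  σ[y='s'](S) → 1
  π[a,y](σ[y='s'](S)) → 1

|E| = 1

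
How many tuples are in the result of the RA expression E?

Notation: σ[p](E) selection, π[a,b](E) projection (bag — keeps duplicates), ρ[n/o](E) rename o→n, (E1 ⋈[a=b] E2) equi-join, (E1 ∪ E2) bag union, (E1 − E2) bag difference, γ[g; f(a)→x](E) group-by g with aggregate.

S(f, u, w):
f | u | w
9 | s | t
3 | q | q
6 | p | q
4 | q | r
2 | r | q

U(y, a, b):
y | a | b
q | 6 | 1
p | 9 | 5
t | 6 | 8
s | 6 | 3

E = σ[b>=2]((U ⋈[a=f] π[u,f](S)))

Subexpression sizes:
  U → 4
  S → 5
  π[u,f](S) → 5
  (U ⋈[a=f] π[u,f](S)) → 4
  σ[b>=2]((U ⋈[a=f] π[u,f](S))) → 3

|E| = 3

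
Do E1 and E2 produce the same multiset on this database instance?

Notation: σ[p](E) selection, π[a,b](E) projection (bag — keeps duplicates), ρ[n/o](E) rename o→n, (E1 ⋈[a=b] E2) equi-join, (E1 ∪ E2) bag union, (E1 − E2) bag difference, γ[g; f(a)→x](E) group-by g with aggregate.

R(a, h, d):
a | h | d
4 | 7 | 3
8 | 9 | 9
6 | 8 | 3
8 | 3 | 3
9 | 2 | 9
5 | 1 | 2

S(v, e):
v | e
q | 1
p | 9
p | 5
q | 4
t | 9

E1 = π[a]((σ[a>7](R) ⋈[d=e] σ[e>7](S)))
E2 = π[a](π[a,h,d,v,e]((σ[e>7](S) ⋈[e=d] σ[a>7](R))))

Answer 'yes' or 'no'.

E1 per-node cardinality:
  R → 6
  σ[a>7](R) → 3
  S → 5
  σ[e>7](S) → 2
  (σ[a>7](R) ⋈[d=e] σ[e>7](S)) → 4
  π[a]((σ[a>7](R) ⋈[d=e] σ[e>7](S))) → 4
E2 per-node cardinality:
  S → 5
  σ[e>7](S) → 2
  R → 6
  σ[a>7](R) → 3
  (σ[e>7](S) ⋈[e=d] σ[a>7](R)) → 4
  π[a,h,d,v,e]((σ[e>7](S) ⋈[e=d] σ[a>7](R))) → 4
  π[a](π[a,h,d,v,e]((σ[e>7](S) ⋈[e=d] σ[a>7](R)))) → 4

E1 and E2 produce the same multiset:
a
8
8
9
9

yes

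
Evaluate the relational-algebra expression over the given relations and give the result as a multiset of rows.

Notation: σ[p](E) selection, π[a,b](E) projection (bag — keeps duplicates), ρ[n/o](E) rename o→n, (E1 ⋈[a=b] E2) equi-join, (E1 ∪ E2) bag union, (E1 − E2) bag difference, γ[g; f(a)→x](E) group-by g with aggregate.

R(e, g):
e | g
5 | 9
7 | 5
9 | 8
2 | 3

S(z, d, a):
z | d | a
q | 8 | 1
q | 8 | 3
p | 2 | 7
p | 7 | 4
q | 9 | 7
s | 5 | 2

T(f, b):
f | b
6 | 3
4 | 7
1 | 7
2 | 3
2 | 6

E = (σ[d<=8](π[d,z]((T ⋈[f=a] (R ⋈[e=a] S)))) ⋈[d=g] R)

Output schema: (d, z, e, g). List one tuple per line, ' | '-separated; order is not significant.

Stepwise |·|:
  T → 5
  R → 4
  S → 6
  (R ⋈[e=a] S) → 3
  (T ⋈[f=a] (R ⋈[e=a] S)) → 2
  π[d,z]((T ⋈[f=a] (R ⋈[e=a] S))) → 2
  σ[d<=8](π[d,z]((T ⋈[f=a] (R ⋈[e=a] S)))) → 2
  R → 4
  (σ[d<=8](π[d,z]((T ⋈[f=a] (R ⋈[e=a] S)))) ⋈[d=g] R) → 2

== RESULT ==
d | z | e | g
5 | s | 7 | 5
5 | s | 7 | 5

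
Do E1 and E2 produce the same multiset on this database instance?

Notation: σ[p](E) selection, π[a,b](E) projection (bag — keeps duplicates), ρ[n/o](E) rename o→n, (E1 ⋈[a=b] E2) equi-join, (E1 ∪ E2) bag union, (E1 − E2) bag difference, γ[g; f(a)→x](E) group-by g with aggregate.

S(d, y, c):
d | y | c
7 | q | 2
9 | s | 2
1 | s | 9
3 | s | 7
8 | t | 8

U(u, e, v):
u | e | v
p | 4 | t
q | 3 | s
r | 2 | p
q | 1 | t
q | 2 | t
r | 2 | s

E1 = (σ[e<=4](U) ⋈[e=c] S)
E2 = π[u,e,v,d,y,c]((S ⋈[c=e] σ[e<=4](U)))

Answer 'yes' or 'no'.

E1 subexpression sizes:
  U → 6
  σ[e<=4](U) → 6
  S → 5
  (σ[e<=4](U) ⋈[e=c] S) → 6
E2 subexpression sizes:
  S → 5
  U → 6
  σ[e<=4](U) → 6
  (S ⋈[c=e] σ[e<=4](U)) → 6
  π[u,e,v,d,y,c]((S ⋈[c=e] σ[e<=4](U))) → 6

E1 and E2 produce the same multiset:
u | e | v | d | y | c
q | 2 | t | 7 | q | 2
q | 2 | t | 9 | s | 2
r | 2 | p | 7 | q | 2
r | 2 | p | 9 | s | 2
r | 2 | s | 7 | q | 2
r | 2 | s | 9 | s | 2

yes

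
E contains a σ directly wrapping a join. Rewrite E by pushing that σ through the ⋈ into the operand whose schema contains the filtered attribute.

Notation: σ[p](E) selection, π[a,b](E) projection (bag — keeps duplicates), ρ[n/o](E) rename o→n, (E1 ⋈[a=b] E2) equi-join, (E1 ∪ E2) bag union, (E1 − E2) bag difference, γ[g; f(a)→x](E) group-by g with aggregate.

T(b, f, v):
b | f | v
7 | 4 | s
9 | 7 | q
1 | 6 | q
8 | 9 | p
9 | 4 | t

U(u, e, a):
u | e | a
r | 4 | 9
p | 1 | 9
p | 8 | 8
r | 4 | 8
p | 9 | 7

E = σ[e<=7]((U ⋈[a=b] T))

σ filters on e, owned by the left side.
E' = (σ[e<=7](U) ⋈[a=b] T)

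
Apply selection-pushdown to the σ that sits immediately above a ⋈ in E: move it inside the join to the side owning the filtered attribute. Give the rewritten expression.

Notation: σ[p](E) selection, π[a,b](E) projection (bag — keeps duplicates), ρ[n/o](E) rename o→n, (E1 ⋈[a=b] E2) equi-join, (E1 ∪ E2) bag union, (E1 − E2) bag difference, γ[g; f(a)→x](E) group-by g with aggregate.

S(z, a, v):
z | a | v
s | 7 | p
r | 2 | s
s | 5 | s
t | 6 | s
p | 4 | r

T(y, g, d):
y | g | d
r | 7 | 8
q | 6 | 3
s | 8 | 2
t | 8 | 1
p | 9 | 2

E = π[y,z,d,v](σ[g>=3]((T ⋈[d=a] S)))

σ filters on g, owned by the left side.
E' = π[y,z,d,v]((σ[g>=3](T) ⋈[d=a] S))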